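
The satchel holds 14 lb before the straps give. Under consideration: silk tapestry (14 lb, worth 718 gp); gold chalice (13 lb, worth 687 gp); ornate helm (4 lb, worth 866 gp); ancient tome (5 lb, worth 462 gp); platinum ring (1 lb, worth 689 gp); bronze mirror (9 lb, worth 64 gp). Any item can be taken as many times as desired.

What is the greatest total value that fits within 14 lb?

9646

Ranking by ratio (value/lb): platinum ring 689.00, ornate helm 216.50, ancient tome 92.40.
Taking 14×platinum ring: 14 lb used, 9646 in value.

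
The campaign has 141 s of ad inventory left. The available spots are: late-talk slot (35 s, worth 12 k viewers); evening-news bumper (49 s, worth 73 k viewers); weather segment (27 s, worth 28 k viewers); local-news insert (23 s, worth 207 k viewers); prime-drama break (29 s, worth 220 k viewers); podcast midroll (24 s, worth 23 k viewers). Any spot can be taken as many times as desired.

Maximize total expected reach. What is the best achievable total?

Density check — local-news insert 9.00, prime-drama break 7.59, evening-news bumper 1.49, weather segment 1.04 are the best per s.
Taking 6×local-news insert: 138 s used, 1242 in expected reach.

1242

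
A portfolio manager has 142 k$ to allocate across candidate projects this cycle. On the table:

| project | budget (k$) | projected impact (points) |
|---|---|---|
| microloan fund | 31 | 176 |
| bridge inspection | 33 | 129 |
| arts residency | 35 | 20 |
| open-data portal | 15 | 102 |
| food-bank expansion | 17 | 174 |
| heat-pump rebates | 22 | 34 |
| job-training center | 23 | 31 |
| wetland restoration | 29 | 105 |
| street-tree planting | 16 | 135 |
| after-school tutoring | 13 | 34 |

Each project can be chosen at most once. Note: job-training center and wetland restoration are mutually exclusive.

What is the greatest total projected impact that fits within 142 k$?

821

Best packing: microloan fund + bridge inspection + open-data portal + food-bank expansion + wetland restoration + street-tree planting — 141 k$, 821 total.
The closest alternative, microloan fund + bridge inspection + food-bank expansion + wetland restoration + street-tree planting + after-school tutoring, reaches only 753.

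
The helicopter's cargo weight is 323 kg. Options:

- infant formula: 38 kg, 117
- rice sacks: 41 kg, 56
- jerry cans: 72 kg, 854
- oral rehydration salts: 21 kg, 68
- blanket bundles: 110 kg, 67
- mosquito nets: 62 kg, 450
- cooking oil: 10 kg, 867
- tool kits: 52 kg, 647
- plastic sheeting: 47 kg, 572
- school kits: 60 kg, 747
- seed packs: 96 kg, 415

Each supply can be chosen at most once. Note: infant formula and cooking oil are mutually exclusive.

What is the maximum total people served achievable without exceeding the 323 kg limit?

By people served per kg: cooking oil 86.70, school kits 12.45, tool kits 12.44 lead.
The ratio ordering already packs tightly: jerry cans + mosquito nets + cooking oil + tool kits + plastic sheeting + school kits, 303 kg, 4137.
That's the maximum — no feasible swap from here does better than 4137.

4137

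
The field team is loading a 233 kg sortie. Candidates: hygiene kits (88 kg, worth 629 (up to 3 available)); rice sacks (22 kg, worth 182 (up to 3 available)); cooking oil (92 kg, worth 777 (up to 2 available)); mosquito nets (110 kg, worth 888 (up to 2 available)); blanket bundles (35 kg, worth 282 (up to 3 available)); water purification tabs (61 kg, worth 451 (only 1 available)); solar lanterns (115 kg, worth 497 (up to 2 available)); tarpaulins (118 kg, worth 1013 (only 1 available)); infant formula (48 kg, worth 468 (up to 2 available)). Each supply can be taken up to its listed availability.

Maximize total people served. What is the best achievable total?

A density-first pass picks tarpaulins + 2×infant formula — 1949 at 214 kg.
The 118 kg tied up in tarpaulins is better spent on 2×rice sacks + cooking oil — total rises to 2077 (232 kg).
That's the maximum — no swap from here does better than 2077.

2077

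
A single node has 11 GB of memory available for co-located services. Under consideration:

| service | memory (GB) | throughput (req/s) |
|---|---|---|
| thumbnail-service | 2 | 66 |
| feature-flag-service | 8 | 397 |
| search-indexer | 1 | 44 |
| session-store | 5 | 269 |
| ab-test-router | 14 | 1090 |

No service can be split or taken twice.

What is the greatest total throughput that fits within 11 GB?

507

Filling by ratio: thumbnail-service + search-indexer + session-store for 379, with 3 GB left unused.
Replace session-store with feature-flag-service: the trade gains 128 net, giving 507 at 11 GB.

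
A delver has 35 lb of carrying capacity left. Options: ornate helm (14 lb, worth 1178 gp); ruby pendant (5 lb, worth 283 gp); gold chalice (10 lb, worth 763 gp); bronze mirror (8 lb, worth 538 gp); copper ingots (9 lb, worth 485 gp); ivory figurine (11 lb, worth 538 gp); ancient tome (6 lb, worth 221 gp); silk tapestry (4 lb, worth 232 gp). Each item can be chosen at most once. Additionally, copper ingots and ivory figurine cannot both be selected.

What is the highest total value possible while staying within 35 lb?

Ornate helm + gold chalice + bronze mirror uses 32 of the 35 lb and totals 2479.
No other feasible combination exceeds 2479.

2479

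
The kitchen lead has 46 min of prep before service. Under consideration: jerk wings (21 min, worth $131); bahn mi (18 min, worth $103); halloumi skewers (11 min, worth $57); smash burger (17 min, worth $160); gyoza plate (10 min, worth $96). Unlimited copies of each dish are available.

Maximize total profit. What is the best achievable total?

416

A density-first pass picks 4×gyoza plate — 384 at 40 min.
Replace 3×gyoza plate with 2×smash burger: the trade gains 32 net, giving 416 at 44 min.
Nothing else within 46 min beats 416.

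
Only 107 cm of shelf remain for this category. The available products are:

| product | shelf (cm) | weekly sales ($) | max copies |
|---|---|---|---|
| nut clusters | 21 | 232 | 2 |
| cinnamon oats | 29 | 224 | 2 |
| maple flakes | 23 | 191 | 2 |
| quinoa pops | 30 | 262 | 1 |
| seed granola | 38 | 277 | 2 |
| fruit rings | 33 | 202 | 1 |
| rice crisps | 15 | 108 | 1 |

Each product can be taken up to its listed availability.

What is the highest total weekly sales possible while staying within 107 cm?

By weekly sales per cm: nut clusters 11.05, quinoa pops 8.73, maple flakes 8.30, cinnamon oats 7.72 lead.
Taking the top-ratio products first gives 2×nut clusters + maple flakes + quinoa pops for 917 (95 cm).
The 30 cm tied up in quinoa pops is better spent on maple flakes + rice crisps — total rises to 954 (103 cm).
Nothing else within 107 cm beats 954.

954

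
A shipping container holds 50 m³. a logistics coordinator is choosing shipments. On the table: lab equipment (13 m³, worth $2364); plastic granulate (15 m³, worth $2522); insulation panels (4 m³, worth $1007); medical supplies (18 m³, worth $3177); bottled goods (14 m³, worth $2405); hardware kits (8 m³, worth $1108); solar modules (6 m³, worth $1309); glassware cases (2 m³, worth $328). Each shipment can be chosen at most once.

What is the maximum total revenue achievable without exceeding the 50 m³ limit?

Greedy by ratio would take lab equipment + insulation panels + medical supplies + solar modules + glassware cases: 43 m³ used, total 8185.
Dropping solar modules and glassware cases frees 8 m³; slotting in plastic granulate (15 m³) lifts the total to 9070 at 50 m³.
Runner-up insulation panels + medical supplies + bottled goods + hardware kits + solar modules tops out at 9006.

9070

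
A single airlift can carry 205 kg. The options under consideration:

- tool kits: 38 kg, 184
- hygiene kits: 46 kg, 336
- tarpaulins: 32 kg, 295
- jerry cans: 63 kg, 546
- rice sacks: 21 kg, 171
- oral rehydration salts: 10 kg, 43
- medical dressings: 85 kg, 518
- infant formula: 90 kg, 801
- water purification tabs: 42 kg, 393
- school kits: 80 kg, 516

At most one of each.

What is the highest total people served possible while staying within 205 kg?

1783

Greedy by ratio would take tarpaulins + rice sacks + oral rehydration salts + infant formula + water purification tabs: 195 kg used, total 1703.
The 53 kg tied up in tarpaulins and rice sacks is better spent on jerry cans — total rises to 1783 (205 kg).
The closest alternative, hygiene kits + tarpaulins + jerry cans + rice sacks + water purification tabs, reaches only 1741.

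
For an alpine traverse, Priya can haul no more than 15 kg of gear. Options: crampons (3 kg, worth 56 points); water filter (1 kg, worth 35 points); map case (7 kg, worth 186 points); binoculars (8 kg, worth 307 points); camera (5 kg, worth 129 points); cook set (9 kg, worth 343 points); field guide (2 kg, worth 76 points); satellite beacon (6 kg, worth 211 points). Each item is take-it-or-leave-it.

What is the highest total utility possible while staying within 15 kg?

554

A density-first pass picks crampons + water filter + binoculars + field guide — 474 at 14 kg.
Using the slack differently, cook set + satellite beacon comes to 554 at 15 kg.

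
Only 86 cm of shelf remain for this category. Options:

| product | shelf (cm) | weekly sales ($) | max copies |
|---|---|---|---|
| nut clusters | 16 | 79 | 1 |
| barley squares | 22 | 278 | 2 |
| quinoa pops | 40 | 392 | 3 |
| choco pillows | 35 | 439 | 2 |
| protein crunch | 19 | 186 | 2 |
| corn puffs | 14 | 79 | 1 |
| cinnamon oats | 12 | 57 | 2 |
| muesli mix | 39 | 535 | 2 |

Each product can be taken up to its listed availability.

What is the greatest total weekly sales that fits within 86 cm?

1091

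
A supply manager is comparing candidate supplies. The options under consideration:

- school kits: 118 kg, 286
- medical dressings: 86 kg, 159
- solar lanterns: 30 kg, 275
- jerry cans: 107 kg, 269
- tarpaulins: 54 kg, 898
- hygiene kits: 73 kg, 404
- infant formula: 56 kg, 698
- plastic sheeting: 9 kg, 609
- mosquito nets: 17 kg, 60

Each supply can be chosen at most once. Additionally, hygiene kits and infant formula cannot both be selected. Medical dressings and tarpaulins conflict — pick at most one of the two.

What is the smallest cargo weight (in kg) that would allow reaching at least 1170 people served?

Minimise kg subject to total people served ≥ 1170.
Taking tarpaulins + plastic sheeting gives 1507 (≥ 1170) for 63 kg.
Any bundle with less than 63 kg falls short of 1170.

63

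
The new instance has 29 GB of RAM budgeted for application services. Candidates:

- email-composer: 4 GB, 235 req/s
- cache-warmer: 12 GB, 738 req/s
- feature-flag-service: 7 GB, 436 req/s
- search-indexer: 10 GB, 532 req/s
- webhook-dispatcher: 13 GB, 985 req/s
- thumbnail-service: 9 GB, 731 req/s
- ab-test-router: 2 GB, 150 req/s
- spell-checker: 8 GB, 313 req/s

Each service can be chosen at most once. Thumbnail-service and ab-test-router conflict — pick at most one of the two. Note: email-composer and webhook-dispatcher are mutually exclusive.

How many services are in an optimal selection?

Optimal total is 2152.
feature-flag-service + webhook-dispatcher + thumbnail-service hits 2152 at 29 GB.
Any selection reaching 2152 contains exactly 3 services.

3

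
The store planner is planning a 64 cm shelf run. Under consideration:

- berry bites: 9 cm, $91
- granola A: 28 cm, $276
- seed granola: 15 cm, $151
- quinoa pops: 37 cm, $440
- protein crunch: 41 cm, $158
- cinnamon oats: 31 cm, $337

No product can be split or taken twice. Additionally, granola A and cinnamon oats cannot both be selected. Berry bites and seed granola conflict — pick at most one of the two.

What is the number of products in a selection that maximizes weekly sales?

Optimal total is 591.
seed granola + quinoa pops hits 591 at 52 cm.
Any selection reaching 591 contains exactly 2 products.

2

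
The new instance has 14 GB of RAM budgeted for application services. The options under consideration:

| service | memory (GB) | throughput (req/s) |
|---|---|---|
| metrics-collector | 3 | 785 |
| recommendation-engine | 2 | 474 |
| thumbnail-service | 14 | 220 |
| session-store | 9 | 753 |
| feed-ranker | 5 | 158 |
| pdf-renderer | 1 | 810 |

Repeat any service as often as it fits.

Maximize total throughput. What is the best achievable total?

11340

14×pdf-renderer uses 14 of the 14 GB and totals 11340.
That's the maximum — no swap from here does better than 11340.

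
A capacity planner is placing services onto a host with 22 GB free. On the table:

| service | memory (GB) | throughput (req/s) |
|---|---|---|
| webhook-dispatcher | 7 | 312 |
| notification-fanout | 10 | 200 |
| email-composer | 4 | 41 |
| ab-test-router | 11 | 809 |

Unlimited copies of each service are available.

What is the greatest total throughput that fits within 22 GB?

2×ab-test-router uses 22 of the 22 GB and totals 1618.
That's the maximum — no swap from here does better than 1618.

1618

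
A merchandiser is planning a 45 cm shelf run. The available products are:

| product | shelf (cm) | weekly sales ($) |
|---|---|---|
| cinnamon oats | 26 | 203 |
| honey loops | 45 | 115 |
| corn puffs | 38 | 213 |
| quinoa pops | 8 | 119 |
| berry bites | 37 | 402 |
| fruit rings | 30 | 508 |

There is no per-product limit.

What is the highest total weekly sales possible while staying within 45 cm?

627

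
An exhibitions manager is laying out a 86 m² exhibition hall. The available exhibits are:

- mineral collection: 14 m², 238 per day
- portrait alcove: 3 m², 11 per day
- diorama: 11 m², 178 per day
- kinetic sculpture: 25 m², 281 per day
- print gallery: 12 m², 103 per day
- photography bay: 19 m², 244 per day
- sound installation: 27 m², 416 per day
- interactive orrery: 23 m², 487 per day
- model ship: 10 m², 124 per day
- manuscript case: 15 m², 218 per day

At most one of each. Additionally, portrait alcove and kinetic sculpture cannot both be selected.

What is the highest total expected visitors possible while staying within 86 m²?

1443

Best packing: mineral collection + diorama + sound installation + interactive orrery + model ship — 85 m², 1443 total.
Nothing else feasible within 86 m² beats 1443.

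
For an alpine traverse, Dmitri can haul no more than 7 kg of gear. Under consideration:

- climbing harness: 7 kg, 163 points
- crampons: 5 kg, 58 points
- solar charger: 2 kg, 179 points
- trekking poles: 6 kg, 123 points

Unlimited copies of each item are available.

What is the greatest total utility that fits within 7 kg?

537

The ratio ordering already packs tightly: 3×solar charger, 6 kg, 537.
Nothing else within 7 kg beats 537.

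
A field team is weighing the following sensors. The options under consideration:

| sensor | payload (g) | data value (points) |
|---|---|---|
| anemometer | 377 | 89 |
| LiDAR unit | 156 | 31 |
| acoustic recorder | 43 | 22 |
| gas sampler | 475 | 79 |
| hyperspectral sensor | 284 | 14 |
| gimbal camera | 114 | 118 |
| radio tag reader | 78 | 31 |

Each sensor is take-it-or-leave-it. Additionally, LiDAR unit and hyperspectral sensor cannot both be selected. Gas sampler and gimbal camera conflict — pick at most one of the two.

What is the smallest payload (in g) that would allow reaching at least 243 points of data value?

612

Need the lightest bundle worth ≥ 243.
Taking anemometer + acoustic recorder + gimbal camera + radio tag reader gives 260 (≥ 243) for 612 g.
No combination under 612 g hits 243.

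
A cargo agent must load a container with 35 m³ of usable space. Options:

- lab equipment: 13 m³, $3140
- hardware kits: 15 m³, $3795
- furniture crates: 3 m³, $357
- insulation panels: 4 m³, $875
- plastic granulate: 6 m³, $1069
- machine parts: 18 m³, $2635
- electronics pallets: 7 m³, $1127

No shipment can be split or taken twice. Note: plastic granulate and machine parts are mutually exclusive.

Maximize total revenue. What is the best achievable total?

Ranking by ratio (revenue/m³): hardware kits 253.00, lab equipment 241.54, insulation panels 218.75, plastic granulate 178.17.
Lab equipment + hardware kits + furniture crates + insulation panels uses 35 of the 35 m³ and totals 8167.

8167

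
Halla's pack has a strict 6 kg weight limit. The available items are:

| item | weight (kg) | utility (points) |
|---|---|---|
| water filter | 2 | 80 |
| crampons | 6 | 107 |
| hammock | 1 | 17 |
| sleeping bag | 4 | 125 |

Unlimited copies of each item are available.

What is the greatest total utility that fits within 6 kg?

240

3×water filter uses 6 of the 6 kg and totals 240.
That's the maximum — no swap from here does better than 240.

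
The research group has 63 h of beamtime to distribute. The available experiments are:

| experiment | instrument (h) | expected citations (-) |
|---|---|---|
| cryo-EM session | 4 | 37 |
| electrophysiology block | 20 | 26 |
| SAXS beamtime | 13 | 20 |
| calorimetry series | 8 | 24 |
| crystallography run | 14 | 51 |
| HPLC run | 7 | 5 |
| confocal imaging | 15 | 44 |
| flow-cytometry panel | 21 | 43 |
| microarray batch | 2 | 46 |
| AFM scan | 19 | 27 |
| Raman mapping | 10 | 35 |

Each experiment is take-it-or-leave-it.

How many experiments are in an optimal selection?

7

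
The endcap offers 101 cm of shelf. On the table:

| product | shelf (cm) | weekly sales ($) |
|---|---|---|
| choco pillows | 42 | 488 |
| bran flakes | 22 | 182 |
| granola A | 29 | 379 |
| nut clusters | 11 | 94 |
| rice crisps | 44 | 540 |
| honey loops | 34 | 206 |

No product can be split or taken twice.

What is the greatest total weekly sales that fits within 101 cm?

Greedy by ratio would take granola A + nut clusters + rice crisps: 84 cm used, total 1013.
The 29 cm tied up in granola A is better spent on choco pillows — total rises to 1122 (97 cm).
The closest alternative, bran flakes + granola A + rice crisps, reaches only 1101.

1122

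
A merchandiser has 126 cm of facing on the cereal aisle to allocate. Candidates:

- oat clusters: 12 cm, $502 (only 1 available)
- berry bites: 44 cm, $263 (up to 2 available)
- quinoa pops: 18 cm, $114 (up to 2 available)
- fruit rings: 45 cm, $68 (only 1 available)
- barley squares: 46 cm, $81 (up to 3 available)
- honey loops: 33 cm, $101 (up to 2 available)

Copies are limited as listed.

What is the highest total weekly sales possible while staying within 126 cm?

1142

Ranking by ratio (weekly sales/cm): oat clusters 41.83, quinoa pops 6.33, berry bites 5.98, honey loops 3.06.
Taking the top-ratio products first gives oat clusters + berry bites + 2×quinoa pops + honey loops for 1094 (125 cm).
Replace quinoa pops and honey loops with berry bites: the trade gains 48 net, giving 1142 at 118 cm.
The spare 8 cm is too small for any remaining product, and no exchange beats 1142.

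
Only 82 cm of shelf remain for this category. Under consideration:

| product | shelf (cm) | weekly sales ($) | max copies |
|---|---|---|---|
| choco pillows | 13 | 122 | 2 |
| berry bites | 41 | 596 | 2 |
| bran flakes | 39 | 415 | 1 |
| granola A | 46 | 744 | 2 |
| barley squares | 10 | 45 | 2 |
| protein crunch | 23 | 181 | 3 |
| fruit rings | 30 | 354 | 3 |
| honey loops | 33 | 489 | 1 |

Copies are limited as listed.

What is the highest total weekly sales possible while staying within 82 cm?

1233

The ratio ordering already packs tightly: granola A + honey loops, 79 cm, 1233.
The spare 3 cm is too small for any remaining product, and no exchange beats 1233.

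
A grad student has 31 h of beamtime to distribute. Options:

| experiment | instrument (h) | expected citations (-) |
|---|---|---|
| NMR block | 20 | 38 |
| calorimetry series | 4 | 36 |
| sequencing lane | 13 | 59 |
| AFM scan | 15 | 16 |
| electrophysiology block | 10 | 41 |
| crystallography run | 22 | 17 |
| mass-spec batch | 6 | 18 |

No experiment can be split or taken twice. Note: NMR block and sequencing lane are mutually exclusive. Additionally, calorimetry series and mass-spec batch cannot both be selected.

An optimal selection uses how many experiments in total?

3

The maximum expected citations within 31 h is 136.
One optimal bundle: calorimetry series + sequencing lane + electrophysiology block (27 h).
Any selection reaching 136 contains exactly 3 experiments.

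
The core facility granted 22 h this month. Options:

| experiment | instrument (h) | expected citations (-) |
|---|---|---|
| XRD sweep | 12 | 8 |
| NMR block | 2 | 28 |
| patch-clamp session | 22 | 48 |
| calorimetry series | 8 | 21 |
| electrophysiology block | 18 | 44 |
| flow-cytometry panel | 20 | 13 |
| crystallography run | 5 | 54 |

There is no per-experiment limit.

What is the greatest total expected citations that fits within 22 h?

Ranking by ratio (expected citations/h): NMR block 14.00, crystallography run 10.80, calorimetry series 2.62, electrophysiology block 2.44.
11×NMR block uses 22 of the 22 h and totals 308.
Every other selection either busts 22 h or fails to beat 308.

308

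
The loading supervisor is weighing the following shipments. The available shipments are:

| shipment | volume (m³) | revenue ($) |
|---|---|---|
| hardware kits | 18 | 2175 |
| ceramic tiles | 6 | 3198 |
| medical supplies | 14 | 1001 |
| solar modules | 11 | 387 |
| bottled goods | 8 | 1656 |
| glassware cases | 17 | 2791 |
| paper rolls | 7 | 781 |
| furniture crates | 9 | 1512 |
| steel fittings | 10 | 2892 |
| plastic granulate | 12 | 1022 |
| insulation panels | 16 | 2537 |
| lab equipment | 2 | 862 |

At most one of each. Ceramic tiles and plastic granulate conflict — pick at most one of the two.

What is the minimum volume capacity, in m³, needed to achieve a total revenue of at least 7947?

Need the lightest bundle worth ≥ 7947.
Taking ceramic tiles + bottled goods + steel fittings + lab equipment gives 8608 (≥ 7947) for 26 m³.
Below 26 m³ the best achievable stays under 7947.

26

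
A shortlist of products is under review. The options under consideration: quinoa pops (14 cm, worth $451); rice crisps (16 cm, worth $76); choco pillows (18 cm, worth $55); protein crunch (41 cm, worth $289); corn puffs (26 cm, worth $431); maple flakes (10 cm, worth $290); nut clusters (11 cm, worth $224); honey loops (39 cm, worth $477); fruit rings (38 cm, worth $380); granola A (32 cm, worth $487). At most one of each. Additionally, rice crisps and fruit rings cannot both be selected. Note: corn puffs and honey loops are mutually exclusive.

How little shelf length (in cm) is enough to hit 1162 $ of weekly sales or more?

50

Look for the lowest-shelf combination reaching 1162.
quinoa pops + corn puffs + maple flakes: 1172 weekly sales at 50 cm.
Any bundle with less than 50 cm falls short of 1162.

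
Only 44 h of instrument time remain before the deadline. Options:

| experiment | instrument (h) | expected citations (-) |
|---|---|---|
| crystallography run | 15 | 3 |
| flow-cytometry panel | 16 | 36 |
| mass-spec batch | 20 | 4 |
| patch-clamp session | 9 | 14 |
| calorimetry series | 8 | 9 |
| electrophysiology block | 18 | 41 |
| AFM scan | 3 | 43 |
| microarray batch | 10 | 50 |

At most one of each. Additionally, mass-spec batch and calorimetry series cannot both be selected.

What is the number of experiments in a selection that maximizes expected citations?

Best achievable expected citations is 148.
One optimal bundle: patch-clamp session + electrophysiology block + AFM scan + microarray batch (40 h).
All optima have 4 experiments.

4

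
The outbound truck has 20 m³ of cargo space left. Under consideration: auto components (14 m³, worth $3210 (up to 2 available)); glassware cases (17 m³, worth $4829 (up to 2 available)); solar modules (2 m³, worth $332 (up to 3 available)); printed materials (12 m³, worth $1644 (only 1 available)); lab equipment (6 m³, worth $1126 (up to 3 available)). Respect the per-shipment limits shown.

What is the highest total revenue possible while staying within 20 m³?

5161

Ranking by ratio (revenue/m³): glassware cases 284.06, auto components 229.29, lab equipment 187.67.
Taking glassware cases + solar modules: 19 m³ used, 5161 in revenue.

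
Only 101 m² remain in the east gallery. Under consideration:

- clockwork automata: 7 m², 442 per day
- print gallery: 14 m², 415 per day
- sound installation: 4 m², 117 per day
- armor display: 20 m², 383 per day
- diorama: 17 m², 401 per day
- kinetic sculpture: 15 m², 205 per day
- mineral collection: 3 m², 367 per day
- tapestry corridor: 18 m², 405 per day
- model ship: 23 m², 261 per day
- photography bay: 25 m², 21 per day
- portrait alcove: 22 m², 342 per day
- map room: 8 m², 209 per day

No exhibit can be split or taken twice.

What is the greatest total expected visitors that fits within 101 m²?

2755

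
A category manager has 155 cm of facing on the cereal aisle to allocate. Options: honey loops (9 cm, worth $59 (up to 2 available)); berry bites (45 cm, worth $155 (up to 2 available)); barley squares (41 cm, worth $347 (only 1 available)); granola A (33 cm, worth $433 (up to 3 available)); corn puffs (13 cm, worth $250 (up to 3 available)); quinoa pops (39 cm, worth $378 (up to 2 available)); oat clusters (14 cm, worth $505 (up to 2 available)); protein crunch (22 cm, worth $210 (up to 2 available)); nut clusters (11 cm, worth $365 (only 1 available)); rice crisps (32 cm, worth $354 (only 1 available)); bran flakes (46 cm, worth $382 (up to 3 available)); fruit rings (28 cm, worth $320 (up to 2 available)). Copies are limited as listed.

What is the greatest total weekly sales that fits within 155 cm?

3050

The ratio ordering already packs tightly: honey loops + 2×granola A + 3×corn puffs + 2×oat clusters + nut clusters, 153 cm, 3050.
Nothing else within 155 cm beats 3050.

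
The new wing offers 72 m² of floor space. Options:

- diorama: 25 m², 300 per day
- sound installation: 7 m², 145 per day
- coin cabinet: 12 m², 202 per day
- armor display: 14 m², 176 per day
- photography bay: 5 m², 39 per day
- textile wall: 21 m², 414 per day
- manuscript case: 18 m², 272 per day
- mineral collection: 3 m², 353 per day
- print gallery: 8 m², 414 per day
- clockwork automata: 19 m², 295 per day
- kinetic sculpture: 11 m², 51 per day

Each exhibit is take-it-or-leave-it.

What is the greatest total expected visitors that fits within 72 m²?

1823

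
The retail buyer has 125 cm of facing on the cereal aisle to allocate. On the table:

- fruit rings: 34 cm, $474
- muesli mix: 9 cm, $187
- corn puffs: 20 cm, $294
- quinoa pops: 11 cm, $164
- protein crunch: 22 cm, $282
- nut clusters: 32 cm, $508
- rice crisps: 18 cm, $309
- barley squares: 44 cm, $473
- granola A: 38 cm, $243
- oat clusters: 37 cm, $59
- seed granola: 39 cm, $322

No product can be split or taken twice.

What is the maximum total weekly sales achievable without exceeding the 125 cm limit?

1936

By weekly sales per cm: muesli mix 20.78, rice crisps 17.17, nut clusters 15.88, quinoa pops 14.91 lead.
Taking fruit rings + muesli mix + corn puffs + quinoa pops + nut clusters + rice crisps: 124 cm used, 1936 in weekly sales.
Next best is fruit rings + muesli mix + corn puffs + nut clusters + rice crisps at 1772 (113 cm) — short by 164.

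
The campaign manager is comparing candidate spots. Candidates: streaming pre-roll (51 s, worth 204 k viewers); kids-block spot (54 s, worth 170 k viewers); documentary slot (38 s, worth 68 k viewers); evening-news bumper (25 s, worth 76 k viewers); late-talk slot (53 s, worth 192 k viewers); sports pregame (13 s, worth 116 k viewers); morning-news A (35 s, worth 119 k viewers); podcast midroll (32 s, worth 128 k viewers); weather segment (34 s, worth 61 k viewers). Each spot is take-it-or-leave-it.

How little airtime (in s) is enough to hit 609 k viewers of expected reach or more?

149

Need the lightest bundle worth ≥ 609.
Taking streaming pre-roll + late-talk slot + sports pregame + podcast midroll gives 640 (≥ 609) for 149 s.
Below 149 s the best achievable stays under 609.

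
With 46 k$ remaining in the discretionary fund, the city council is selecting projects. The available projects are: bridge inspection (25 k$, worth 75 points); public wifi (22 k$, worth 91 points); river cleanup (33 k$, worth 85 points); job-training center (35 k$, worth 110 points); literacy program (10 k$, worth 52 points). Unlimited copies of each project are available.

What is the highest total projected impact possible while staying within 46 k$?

208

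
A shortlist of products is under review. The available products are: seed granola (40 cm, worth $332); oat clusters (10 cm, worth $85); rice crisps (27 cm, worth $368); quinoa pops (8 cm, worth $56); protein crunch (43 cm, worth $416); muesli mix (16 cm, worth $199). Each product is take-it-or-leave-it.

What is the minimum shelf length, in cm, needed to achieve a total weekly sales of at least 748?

Minimise cm subject to total weekly sales ≥ 748.
rice crisps + protein crunch: 784 weekly sales at 70 cm.
Any bundle with less than 70 cm falls short of 748.

70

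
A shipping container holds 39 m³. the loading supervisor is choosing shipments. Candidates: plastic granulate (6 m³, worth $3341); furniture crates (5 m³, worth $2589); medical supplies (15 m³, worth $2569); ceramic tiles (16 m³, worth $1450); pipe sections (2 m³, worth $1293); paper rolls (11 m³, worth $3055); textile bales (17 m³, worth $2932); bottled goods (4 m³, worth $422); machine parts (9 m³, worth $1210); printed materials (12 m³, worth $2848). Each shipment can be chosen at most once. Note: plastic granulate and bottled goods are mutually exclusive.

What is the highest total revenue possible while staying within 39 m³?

By revenue per m³: pipe sections 646.50, plastic granulate 556.83, furniture crates 517.80, paper rolls 277.73 lead.
Best packing: plastic granulate + furniture crates + pipe sections + paper rolls + printed materials — 36 m³, 13126 total.
Runner-up plastic granulate + furniture crates + medical supplies + pipe sections + paper rolls tops out at 12847.

13126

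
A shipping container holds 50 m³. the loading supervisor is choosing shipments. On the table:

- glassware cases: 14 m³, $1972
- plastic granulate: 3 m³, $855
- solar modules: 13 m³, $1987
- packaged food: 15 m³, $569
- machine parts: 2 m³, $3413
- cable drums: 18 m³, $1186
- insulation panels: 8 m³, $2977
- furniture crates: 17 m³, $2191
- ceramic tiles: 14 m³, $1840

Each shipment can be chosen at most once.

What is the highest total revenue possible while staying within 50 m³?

11423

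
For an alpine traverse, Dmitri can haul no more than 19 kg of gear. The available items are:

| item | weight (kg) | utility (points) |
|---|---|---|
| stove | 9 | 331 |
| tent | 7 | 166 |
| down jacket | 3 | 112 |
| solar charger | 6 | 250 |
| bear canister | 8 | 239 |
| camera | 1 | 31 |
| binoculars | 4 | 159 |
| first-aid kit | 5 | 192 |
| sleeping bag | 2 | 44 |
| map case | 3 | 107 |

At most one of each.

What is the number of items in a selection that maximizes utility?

5

Best achievable utility is 744.
For example down jacket + solar charger + camera + binoculars + first-aid kit achieves it, using 19 kg.
Every optimal selection uses 5 items.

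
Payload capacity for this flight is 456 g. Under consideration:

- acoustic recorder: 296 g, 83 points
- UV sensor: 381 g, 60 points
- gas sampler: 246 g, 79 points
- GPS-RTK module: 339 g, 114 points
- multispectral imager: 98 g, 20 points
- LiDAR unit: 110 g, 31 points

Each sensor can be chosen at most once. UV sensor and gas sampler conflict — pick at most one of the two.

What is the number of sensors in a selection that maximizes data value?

The maximum data value within 456 g is 145.
For example GPS-RTK module + LiDAR unit achieves it, using 449 g.
Every optimal selection uses 2 sensors.

2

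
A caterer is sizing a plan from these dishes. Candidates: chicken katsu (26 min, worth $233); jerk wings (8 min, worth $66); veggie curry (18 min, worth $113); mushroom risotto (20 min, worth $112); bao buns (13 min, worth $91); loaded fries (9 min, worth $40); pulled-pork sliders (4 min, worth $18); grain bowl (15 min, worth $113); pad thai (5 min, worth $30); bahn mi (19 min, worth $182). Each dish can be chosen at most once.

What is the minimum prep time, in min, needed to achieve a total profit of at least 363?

Need the lightest bundle worth ≥ 363.
Taking chicken katsu + pulled-pork sliders + grain bowl gives 364 (≥ 363) for 45 min.
No combination under 45 min hits 363.

45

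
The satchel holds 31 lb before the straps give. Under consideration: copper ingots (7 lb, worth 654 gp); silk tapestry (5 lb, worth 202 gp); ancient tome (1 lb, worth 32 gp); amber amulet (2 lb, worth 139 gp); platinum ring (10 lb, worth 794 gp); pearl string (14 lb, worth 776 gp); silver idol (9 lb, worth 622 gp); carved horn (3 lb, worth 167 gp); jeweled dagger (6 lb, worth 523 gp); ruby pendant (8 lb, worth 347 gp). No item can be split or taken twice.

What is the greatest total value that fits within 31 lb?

2376

Density check — copper ingots 93.43, jeweled dagger 87.17, platinum ring 79.40, amber amulet 69.50 are the best per lb.
Filling by ratio: copper ingots + ancient tome + amber amulet + platinum ring + carved horn + jeweled dagger for 2309, with 2 lb left unused.
Replace ancient tome and jeweled dagger with silver idol: the trade gains 67 net, giving 2376 at 31 lb.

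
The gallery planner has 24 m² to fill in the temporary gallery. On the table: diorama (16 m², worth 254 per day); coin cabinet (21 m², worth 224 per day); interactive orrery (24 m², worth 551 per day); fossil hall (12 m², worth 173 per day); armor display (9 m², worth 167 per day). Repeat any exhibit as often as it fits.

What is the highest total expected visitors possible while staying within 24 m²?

551

Best packing: interactive orrery — 24 m², 551 total.
That's the maximum — no swap from here does better than 551.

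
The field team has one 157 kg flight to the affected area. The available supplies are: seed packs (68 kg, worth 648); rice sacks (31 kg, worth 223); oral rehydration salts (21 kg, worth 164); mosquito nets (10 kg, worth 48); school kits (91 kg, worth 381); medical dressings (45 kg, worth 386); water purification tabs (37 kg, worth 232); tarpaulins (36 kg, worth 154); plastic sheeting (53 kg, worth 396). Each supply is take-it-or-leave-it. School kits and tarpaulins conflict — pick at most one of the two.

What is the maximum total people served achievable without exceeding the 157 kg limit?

By people served per kg: seed packs 9.53, medical dressings 8.58, oral rehydration salts 7.81 lead.
Greedy by ratio would take seed packs + oral rehydration salts + mosquito nets + medical dressings: 144 kg used, total 1246.
Dropping oral rehydration salts frees 21 kg; slotting in rice sacks (31 kg) lifts the total to 1305 at 154 kg.

1305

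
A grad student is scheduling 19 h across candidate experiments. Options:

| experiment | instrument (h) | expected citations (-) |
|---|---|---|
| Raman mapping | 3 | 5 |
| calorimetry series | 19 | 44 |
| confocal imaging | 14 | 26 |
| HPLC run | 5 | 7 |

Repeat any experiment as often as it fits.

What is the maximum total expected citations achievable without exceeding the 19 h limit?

44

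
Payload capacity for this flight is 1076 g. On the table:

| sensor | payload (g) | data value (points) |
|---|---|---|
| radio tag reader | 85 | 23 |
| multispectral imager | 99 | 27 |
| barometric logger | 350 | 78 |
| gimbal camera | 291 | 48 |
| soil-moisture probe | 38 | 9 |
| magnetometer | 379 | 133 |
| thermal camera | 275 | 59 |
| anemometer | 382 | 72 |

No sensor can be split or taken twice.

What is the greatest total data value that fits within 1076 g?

279

Density check — magnetometer 0.35, multispectral imager 0.27, radio tag reader 0.27 are the best per g.
A density-first pass picks radio tag reader + multispectral imager + barometric logger + soil-moisture probe + magnetometer — 270 at 951 g.
The 184 g tied up in radio tag reader and multispectral imager is better spent on thermal camera — total rises to 279 (1042 g).
Runner-up soil-moisture probe + magnetometer + thermal camera + anemometer tops out at 273.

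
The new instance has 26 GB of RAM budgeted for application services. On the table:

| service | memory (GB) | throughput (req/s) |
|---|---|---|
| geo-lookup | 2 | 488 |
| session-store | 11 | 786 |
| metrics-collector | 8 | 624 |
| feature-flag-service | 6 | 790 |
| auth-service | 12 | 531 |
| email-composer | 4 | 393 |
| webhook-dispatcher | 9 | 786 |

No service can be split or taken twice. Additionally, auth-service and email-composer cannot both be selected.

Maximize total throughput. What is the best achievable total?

A density-first pass picks geo-lookup + feature-flag-service + email-composer + webhook-dispatcher — 2457 at 21 GB.
The 4 GB tied up in email-composer is better spent on metrics-collector — total rises to 2688 (25 GB).
No other feasible combination exceeds 2688.

2688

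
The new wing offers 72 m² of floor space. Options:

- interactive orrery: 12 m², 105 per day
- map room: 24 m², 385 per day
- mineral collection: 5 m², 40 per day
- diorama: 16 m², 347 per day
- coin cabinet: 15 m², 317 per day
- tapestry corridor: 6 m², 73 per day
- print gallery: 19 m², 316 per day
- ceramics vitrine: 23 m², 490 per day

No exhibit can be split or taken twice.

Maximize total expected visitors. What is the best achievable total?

1332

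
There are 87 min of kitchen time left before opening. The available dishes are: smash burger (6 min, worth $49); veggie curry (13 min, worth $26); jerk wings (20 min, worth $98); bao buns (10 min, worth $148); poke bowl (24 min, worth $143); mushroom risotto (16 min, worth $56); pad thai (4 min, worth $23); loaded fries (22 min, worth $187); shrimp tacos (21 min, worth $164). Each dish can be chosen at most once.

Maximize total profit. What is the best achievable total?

714

Ranking by ratio (profit/min): bao buns 14.80, loaded fries 8.50, smash burger 8.17, shrimp tacos 7.81.
Best packing: smash burger + bao buns + poke bowl + pad thai + loaded fries + shrimp tacos — 87 min, 714 total.
Nothing else within 87 min beats 714.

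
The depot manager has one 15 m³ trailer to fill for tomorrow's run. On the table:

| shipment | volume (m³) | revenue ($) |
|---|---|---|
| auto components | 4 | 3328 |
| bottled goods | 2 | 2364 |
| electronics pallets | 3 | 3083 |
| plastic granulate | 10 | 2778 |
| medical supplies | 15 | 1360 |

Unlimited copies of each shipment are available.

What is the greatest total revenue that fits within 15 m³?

17267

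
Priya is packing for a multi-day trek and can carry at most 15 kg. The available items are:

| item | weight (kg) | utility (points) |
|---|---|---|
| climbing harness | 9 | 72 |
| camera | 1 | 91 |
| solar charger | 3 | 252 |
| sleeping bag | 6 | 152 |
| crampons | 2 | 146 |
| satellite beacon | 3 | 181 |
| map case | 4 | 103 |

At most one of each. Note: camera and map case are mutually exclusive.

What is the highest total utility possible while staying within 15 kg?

Camera + solar charger + sleeping bag + crampons + satellite beacon uses 15 of the 15 kg and totals 822.

822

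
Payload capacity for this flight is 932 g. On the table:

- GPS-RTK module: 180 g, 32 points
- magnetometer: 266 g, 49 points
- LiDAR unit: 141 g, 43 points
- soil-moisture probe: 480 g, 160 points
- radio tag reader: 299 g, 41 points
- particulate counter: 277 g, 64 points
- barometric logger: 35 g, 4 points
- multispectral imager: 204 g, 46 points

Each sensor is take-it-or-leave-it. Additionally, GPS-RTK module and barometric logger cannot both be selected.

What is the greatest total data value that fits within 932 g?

267

The ratio ordering already packs tightly: LiDAR unit + soil-moisture probe + particulate counter, 898 g, 267.
That's the maximum — no feasible swap from here does better than 267.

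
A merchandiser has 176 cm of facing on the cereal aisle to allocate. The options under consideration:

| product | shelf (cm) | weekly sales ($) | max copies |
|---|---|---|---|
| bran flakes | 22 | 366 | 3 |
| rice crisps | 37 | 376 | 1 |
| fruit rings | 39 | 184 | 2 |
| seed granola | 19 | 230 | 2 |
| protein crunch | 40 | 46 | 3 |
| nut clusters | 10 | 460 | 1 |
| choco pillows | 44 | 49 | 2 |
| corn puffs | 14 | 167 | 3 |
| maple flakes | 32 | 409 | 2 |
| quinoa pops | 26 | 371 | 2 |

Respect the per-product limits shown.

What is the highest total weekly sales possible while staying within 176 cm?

Taking 3×bran flakes + nut clusters + corn puffs + maple flakes + 2×quinoa pops: 174 cm used, 2876 in weekly sales.
Nothing else within 176 cm beats 2876.

2876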